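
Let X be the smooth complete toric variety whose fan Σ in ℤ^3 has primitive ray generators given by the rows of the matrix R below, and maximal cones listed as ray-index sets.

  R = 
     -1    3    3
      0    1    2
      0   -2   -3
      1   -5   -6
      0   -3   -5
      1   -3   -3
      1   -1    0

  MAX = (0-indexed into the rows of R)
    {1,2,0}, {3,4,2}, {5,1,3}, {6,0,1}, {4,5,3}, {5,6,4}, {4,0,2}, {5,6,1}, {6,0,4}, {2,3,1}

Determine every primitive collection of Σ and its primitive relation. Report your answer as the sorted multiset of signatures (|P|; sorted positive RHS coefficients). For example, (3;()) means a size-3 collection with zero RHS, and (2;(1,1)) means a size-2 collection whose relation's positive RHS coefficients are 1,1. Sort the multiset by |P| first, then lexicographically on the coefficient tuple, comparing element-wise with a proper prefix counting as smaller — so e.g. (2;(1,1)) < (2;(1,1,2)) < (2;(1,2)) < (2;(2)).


Primitive collections (6):

  P={0,5}:  v_{0} + v_{5} = 0  →  sig = (2;())
  P={0,3}:  v_{0} + v_{3} = v_{2}  →  sig = (2;(1))
  P={1,4}:  v_{1} + v_{4} = v_{2}  →  sig = (2;(1))
  P={2,5}:  v_{2} + v_{5} = v_{3}  →  sig = (2;(1))
  P={2,6}:  v_{2} + v_{6} = v_{5}  →  sig = (2;(1))
  P={3,6}:  v_{3} + v_{6} = 2·v_{5}  →  sig = (2;(2))

Signatures (|P|; sorted positive RHS coefficients), sorted:
{ (2;()),  (2;(1)) ×4,  (2;(2)) }


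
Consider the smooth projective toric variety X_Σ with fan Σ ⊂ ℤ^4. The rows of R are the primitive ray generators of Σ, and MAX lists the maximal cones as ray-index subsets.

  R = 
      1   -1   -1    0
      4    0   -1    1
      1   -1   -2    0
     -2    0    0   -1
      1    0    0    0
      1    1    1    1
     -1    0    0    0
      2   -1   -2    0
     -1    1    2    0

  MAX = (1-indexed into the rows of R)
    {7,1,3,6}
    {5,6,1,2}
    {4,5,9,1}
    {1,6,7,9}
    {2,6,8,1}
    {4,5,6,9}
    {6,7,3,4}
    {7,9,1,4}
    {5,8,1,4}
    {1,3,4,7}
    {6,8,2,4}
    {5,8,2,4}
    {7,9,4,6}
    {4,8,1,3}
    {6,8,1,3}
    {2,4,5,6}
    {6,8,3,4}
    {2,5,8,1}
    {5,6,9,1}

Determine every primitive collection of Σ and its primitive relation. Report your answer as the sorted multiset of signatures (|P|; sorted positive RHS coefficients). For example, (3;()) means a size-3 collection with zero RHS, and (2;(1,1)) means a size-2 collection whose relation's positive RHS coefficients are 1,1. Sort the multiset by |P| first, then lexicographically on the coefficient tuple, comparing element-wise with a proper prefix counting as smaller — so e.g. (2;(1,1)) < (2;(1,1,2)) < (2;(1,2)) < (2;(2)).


The 11 primitive collections of Σ (r=9, n=4):

  P={3,9}:  v_{3} + v_{9} = 0  ⇒ sig = (2;())
  P={5,7}:  v_{5} + v_{7} = 0  ⇒ sig = (2;())
  P={3,5}:  v_{3} + v_{5} = v_{8}  ⇒ sig = (2;(1))
  P={7,8}:  v_{7} + v_{8} = v_{3}  ⇒ sig = (2;(1))
  P={8,9}:  v_{8} + v_{9} = v_{5}  ⇒ sig = (2;(1))
  P={2,7}:  v_{2} + v_{7} = v_{6} + v_{8}  ⇒ sig = (2;(1,1))
  P={2,3}:  v_{2} + v_{3} = v_{6} + 2·v_{8}  ⇒ sig = (2;(1,2))
  P={2,9}:  v_{2} + v_{9} = 2·v_{5} + v_{6}  ⇒ sig = (2;(1,2))
  P={1,4,6}:  v_{1} + v_{4} + v_{6} = 0  ⇒ sig = (3;())
  P={5,6,8}:  v_{5} + v_{6} + v_{8} = v_{2}  ⇒ sig = (3;(1))
  P={1,2,4}:  v_{1} + v_{2} + v_{4} = v_{5} + v_{8}  ⇒ sig = (3;(1,1))

Hence PRS(X_Σ) =
    (2;())
    (2;())
    (2;(1))
    (2;(1))
    (2;(1))
    (2;(1,1))
    (2;(1,2))
    (2;(1,2))
    (3;())
    (3;(1))
    (3;(1,1))


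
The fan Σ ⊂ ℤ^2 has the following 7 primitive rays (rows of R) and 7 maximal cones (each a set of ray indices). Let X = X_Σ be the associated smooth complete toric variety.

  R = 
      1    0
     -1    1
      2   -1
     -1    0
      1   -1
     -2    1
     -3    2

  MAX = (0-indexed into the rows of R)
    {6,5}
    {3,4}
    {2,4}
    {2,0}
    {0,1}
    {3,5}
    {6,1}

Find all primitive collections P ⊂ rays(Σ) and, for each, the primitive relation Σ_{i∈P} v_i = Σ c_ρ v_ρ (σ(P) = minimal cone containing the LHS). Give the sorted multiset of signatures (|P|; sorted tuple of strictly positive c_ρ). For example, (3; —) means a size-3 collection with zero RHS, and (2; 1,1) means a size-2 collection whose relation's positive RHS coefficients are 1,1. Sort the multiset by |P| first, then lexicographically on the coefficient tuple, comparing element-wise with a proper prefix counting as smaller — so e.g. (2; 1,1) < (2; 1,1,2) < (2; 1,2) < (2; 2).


Δ(Σ) — 7 vertices, 14 min non-faces:

  P={0,3}:  v_{0} + v_{3} = 0  ⟹  sig = (2; —)
  P={1,4}:  v_{1} + v_{4} = 0  ⟹  sig = (2; —)
  P={2,5}:  v_{2} + v_{5} = 0  ⟹  sig = (2; —)
  P={0,4}:  v_{0} + v_{4} = v_{2}  ⟹  sig = (2; 1)
  P={0,5}:  v_{0} + v_{5} = v_{1}  ⟹  sig = (2; 1)
  P={1,2}:  v_{1} + v_{2} = v_{0}  ⟹  sig = (2; 1)
  P={1,3}:  v_{1} + v_{3} = v_{5}  ⟹  sig = (2; 1)
  P={1,5}:  v_{1} + v_{5} = v_{6}  ⟹  sig = (2; 1)
  P={2,3}:  v_{2} + v_{3} = v_{4}  ⟹  sig = (2; 1)
  P={2,6}:  v_{2} + v_{6} = v_{1}  ⟹  sig = (2; 1)
  P={4,5}:  v_{4} + v_{5} = v_{3}  ⟹  sig = (2; 1)
  P={4,6}:  v_{4} + v_{6} = v_{5}  ⟹  sig = (2; 1)
  P={0,6}:  v_{0} + v_{6} = 2·v_{1}  ⟹  sig = (2; 2)
  P={3,6}:  v_{3} + v_{6} = 2·v_{5}  ⟹  sig = (2; 2)

Sorted signature multiset PRS(X):
[(2; —), (2; —), (2; —), (2; 1), (2; 1), (2; 1), (2; 1), (2; 1), (2; 1), (2; 1), (2; 1), (2; 1), (2; 2), (2; 2)]


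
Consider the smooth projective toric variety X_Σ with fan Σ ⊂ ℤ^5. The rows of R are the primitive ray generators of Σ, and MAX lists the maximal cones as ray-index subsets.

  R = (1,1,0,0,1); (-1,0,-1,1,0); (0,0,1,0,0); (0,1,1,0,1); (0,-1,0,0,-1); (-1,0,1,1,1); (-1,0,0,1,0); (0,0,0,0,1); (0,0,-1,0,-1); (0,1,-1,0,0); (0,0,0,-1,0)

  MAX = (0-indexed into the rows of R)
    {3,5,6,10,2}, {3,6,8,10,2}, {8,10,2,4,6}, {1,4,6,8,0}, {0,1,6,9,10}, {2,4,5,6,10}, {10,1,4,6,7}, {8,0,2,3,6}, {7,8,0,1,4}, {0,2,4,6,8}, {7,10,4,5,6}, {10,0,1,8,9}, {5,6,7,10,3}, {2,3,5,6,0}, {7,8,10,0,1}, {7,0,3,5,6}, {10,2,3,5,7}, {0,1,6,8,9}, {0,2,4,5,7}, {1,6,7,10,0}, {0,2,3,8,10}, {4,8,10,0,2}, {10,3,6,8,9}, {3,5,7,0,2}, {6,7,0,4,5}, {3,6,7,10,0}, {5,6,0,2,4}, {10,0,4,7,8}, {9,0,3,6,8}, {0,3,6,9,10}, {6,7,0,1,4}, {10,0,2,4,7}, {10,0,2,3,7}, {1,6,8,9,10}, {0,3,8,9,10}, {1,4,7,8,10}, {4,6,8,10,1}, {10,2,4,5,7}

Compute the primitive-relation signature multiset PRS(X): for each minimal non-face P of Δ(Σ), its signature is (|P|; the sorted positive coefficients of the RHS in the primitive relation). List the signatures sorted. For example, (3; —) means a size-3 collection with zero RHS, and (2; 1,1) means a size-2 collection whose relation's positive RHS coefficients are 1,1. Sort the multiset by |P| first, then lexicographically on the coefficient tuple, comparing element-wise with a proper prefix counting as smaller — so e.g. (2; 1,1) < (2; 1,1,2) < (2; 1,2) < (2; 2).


Δ(Σ) — 11 vertices, 18 min non-faces:

  P = {1,2}:  v_{1} + v_{2} = v_{6} ; sig = (2; 1)
  P = {3,4}:  v_{3} + v_{4} = v_{2} ; sig = (2; 1)
  P = {4,9}:  v_{4} + v_{9} = v_{8} ; sig = (2; 1)
  P = {5,8}:  v_{5} + v_{8} = v_{6} ; sig = (2; 1)
  P = {2,9}:  v_{2} + v_{9} = v_{3} + v_{8} ; sig = (2; 1,1)
  P = {7,9}:  v_{7} + v_{9} = v_{0} + v_{1} + v_{10} ; sig = (2; 1,1,1)
  P = {1,3}:  v_{1} + v_{3} = v_{0} + 2·v_{6} + v_{10} ; sig = (2; 1,1,2)
  P = {5,9}:  v_{5} + v_{9} = v_{0} + 2·v_{6} + v_{10} ; sig = (2; 1,1,2)
  P = {1,5}:  v_{1} + v_{5} = 2·v_{6} + v_{7} ; sig = (2; 1,2)
  P = {2,7,8}:  v_{2} + v_{7} + v_{8} = 0 ; sig = (3; —)
  P = {2,6,7}:  v_{2} + v_{6} + v_{7} = v_{5} ; sig = (3; 1)
  P = {6,7,8}:  v_{6} + v_{7} + v_{8} = v_{1} ; sig = (3; 1)
  P = {0,5,10}:  v_{0} + v_{5} + v_{10} = v_{3} + v_{7} ; sig = (3; 1,1)
  P = {3,7,8}:  v_{3} + v_{7} + v_{8} = v_{0} + v_{6} + v_{10} ; sig = (3; 1,1,1)
  P = {0,4,6,10}:  v_{0} + v_{4} + v_{6} + v_{10} = 0 ; sig = (4; —)
  P = {0,2,6,10}:  v_{0} + v_{2} + v_{6} + v_{10} = v_{3} ; sig = (4; 1)
  P = {0,6,8,10}:  v_{0} + v_{6} + v_{8} + v_{10} = v_{9} ; sig = (4; 1)
  P = {0,1,4,10}:  v_{0} + v_{1} + v_{4} + v_{10} = v_{7} + v_{8} ; sig = (4; 1,1)

Hence PRS(X_Σ) =
    |P|=2: 9 collections, coeffs (1), (1), (1), (1), (1,1), (1,1,1), (1,1,2), (1,1,2), (1,2)
    |P|=3: 5 collections, coeffs (), (1), (1), (1,1), (1,1,1)
    |P|=4: 4 collections, coeffs (), (1), (1), (1,1)


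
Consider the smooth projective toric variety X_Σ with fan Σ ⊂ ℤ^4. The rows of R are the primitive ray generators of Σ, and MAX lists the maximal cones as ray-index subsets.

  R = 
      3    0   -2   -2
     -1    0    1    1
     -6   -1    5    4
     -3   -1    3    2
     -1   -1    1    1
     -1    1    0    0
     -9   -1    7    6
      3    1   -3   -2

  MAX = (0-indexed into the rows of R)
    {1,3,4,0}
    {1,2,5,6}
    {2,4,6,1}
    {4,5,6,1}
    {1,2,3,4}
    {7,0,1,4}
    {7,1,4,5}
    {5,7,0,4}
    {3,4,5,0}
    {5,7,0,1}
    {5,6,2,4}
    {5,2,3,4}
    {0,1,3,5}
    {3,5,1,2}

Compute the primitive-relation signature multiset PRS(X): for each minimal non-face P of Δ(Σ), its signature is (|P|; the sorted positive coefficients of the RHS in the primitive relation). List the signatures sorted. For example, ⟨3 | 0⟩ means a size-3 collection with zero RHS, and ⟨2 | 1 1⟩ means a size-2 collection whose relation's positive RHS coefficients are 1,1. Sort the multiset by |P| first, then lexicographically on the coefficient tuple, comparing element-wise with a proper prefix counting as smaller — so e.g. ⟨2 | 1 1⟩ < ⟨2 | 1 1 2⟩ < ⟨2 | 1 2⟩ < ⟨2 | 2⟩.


Δ(Σ) — 8 vertices, 9 min non-faces:

  {3,7}:  v_{3} + v_{7} = 0  →  sig = ⟨2 | 0⟩
  {0,2}:  v_{0} + v_{2} = v_{3}  →  sig = ⟨2 | 1⟩
  {0,6}:  v_{0} + v_{6} = v_{2}  →  sig = ⟨2 | 1⟩
  {2,7}:  v_{2} + v_{7} = v_{1} + v_{4} + v_{5}  →  sig = ⟨2 | 1 1 1⟩
  {3,6}:  v_{3} + v_{6} = 2·v_{2}  →  sig = ⟨2 | 2⟩
  {6,7}:  v_{6} + v_{7} = 2·v_{1} + 2·v_{4} + 2·v_{5}  →  sig = ⟨2 | 2 2 2⟩
  {0,1,4,5}:  v_{0} + v_{1} + v_{4} + v_{5} = 0  →  sig = ⟨4 | 0⟩
  {1,2,4,5}:  v_{1} + v_{2} + v_{4} + v_{5} = v_{6}  →  sig = ⟨4 | 1⟩
  {1,3,4,5}:  v_{1} + v_{3} + v_{4} + v_{5} = v_{2}  →  sig = ⟨4 | 1⟩

Hence PRS(X_Σ) =
    ⟨2 | 0⟩
    ⟨2 | 1⟩
    ⟨2 | 1⟩
    ⟨2 | 1 1 1⟩
    ⟨2 | 2⟩
    ⟨2 | 2 2 2⟩
    ⟨4 | 0⟩
    ⟨4 | 1⟩
    ⟨4 | 1⟩


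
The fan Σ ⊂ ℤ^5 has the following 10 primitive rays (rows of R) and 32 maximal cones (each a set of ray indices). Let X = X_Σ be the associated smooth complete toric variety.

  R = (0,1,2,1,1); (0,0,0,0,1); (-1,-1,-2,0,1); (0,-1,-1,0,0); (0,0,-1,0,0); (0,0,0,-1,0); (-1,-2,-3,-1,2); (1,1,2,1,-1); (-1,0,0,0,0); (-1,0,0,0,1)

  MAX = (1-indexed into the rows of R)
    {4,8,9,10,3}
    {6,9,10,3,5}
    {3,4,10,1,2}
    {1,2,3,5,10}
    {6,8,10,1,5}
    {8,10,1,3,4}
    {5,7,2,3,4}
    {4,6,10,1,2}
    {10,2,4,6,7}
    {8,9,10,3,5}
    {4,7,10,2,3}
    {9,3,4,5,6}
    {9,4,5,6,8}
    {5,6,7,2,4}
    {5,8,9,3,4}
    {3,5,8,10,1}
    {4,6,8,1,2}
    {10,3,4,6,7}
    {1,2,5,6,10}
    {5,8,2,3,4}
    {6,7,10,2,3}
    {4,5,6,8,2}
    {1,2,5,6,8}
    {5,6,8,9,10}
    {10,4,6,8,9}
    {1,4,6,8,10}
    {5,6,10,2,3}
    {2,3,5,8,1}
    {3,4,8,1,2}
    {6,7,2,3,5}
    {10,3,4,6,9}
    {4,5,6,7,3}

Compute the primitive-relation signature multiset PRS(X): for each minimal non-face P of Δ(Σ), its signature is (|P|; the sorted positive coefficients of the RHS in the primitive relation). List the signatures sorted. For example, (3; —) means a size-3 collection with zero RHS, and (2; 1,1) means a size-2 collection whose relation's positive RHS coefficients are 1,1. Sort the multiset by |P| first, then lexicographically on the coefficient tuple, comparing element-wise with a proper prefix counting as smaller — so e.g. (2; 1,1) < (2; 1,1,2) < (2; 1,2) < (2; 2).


Σ has 12 primitive collections:

  {2,9}:  v_{2} + v_{9} = v_{10}  ⇒ sig = (2; 1)
  {7,8}:  v_{7} + v_{8} = v_{2} + v_{4}  ⇒ sig = (2; 1,1)
  {7,9}:  v_{7} + v_{9} = v_{3} + v_{4} + v_{6} + v_{10}  ⇒ sig = (2; 1,1,1,1)
  {1,7}:  v_{1} + v_{7} = 2·v_{2} + v_{4} + v_{10}  ⇒ sig = (2; 1,1,2)
  {1,9}:  v_{1} + v_{9} = v_{8} + 2·v_{10}  ⇒ sig = (2; 1,2)
  {3,6,8}:  v_{3} + v_{6} + v_{8} = 0  ⇒ sig = (3; —)
  {2,8,10}:  v_{2} + v_{8} + v_{10} = v_{1}  ⇒ sig = (3; 1)
  {4,5,10}:  v_{4} + v_{5} + v_{10} = v_{3}  ⇒ sig = (3; 1)
  {1,3,6}:  v_{1} + v_{3} + v_{6} = v_{2} + v_{10}  ⇒ sig = (3; 1,1)
  {1,4,5}:  v_{1} + v_{4} + v_{5} = v_{2} + v_{3} + v_{8}  ⇒ sig = (3; 1,1,1)
  {5,7,10}:  v_{5} + v_{7} + v_{10} = v_{2} + 2·v_{3} + v_{6}  ⇒ sig = (3; 1,1,2)
  {2,3,4,6}:  v_{2} + v_{3} + v_{4} + v_{6} = v_{7}  ⇒ sig = (4; 1)

Sorted signature multiset PRS(X):
[(2; 1), (2; 1,1), (2; 1,1,1,1), (2; 1,1,2), (2; 1,2), (3; —), (3; 1), (3; 1), (3; 1,1), (3; 1,1,1), (3; 1,1,2), (4; 1)]


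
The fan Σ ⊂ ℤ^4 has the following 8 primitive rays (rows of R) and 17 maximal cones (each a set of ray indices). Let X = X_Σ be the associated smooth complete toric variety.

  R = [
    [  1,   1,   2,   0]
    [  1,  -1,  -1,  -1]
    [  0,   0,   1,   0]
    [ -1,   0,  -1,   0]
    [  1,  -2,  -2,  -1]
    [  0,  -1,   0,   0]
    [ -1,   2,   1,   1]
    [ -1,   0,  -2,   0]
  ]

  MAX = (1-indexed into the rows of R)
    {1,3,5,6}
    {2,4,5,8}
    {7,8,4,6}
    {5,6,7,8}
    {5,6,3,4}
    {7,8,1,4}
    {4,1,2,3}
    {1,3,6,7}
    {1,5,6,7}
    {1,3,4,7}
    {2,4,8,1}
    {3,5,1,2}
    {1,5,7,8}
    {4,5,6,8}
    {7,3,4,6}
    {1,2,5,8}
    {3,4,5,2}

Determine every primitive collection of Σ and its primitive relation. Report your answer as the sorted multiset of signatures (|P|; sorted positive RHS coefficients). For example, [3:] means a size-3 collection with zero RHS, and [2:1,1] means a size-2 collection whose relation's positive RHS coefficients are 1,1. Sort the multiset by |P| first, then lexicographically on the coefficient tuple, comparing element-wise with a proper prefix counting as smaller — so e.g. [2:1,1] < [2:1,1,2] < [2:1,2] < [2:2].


8 minimal non-faces of Δ(Σ) (on 8 rays):

  {3,8}:  v_{3} + v_{8} = v_{4} — sig = [2:1]
  {2,6}:  v_{2} + v_{6} = v_{3} + v_{5} — sig = [2:1,1]
  {2,7}:  v_{2} + v_{7} = v_{1} + v_{8} — sig = [2:1,1]
  {1,6,8}:  v_{1} + v_{6} + v_{8} = 0 — sig = [3:]
  {3,5,7}:  v_{3} + v_{5} + v_{7} = 0 — sig = [3:]
  {1,4,5}:  v_{1} + v_{4} + v_{5} = v_{2} — sig = [3:1]
  {1,4,6}:  v_{1} + v_{4} + v_{6} = v_{3} — sig = [3:1]
  {4,5,7}:  v_{4} + v_{5} + v_{7} = v_{8} — sig = [3:1]

Sorted signature multiset PRS(X):
{ [2:1],  [2:1,1] ×2,  [3:] ×2,  [3:1] ×3 }


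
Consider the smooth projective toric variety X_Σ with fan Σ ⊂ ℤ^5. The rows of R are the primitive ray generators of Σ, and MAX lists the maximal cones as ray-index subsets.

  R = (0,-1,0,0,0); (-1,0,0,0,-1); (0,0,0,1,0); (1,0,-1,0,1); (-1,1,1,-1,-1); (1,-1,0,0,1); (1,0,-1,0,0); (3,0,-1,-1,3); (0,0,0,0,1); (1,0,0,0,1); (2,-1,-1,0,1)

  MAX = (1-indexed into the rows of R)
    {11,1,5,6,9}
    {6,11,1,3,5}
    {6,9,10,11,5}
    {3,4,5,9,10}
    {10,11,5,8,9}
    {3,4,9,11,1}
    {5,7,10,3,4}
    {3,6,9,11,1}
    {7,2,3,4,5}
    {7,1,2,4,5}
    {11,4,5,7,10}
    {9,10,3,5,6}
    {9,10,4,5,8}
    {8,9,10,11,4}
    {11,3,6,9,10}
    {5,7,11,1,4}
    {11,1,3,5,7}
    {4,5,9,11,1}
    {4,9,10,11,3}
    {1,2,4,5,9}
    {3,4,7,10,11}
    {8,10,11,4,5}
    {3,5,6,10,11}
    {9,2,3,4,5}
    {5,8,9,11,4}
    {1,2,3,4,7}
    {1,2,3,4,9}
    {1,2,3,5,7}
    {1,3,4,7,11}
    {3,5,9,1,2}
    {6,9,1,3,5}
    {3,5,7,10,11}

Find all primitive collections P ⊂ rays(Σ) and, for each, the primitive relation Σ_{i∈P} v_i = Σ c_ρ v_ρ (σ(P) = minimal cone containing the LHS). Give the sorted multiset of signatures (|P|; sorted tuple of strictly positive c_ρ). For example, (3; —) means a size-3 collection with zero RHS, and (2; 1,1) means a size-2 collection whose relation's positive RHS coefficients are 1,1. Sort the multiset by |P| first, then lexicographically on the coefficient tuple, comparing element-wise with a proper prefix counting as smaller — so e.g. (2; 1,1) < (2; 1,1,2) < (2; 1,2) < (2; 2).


|primitive collections| = 16. Relations:

  P={2,10}:  v_{2} + v_{10} = 0  ⇒ sig = (2; —)
  P={1,10}:  v_{1} + v_{10} = v_{6}  ⇒ sig = (2; 1)
  P={2,6}:  v_{2} + v_{6} = v_{1}  ⇒ sig = (2; 1)
  P={6,7}:  v_{6} + v_{7} = v_{11}  ⇒ sig = (2; 1)
  P={7,9}:  v_{7} + v_{9} = v_{4}  ⇒ sig = (2; 1)
  P={2,11}:  v_{2} + v_{11} = v_{1} + v_{7}  ⇒ sig = (2; 1,1)
  P={4,6}:  v_{4} + v_{6} = v_{9} + v_{11}  ⇒ sig = (2; 1,1)
  P={2,8}:  v_{2} + v_{8} = v_{4} + v_{5} + v_{9} + v_{11}  ⇒ sig = (2; 1,1,1,1)
  P={7,8}:  v_{7} + v_{8} = 2·v_{4} + v_{5} + v_{10} + v_{11}  ⇒ sig = (2; 1,1,1,2)
  P={6,8}:  v_{6} + v_{8} = v_{5} + 2·v_{9} + v_{10} + 2·v_{11}  ⇒ sig = (2; 1,1,2,2)
  P={3,8}:  v_{3} + v_{8} = v_{4} + 2·v_{10}  ⇒ sig = (2; 1,2)
  P={1,8}:  v_{1} + v_{8} = v_{5} + 2·v_{9} + 2·v_{11}  ⇒ sig = (2; 1,2,2)
  P={1,3,4,5}:  v_{1} + v_{3} + v_{4} + v_{5} = 0  ⇒ sig = (4; —)
  P={3,5,9,11}:  v_{3} + v_{5} + v_{9} + v_{11} = v_{10}  ⇒ sig = (4; 1)
  P={3,4,5,11}:  v_{3} + v_{4} + v_{5} + v_{11} = v_{7} + v_{10}  ⇒ sig = (4; 1,1)
  P={4,5,9,10,11}:  v_{4} + v_{5} + v_{9} + v_{10} + v_{11} = v_{8}  ⇒ sig = (5; 1)

Signatures (|P|; sorted positive RHS coefficients), sorted:
    |P|=2: 12 collections, coeffs (), (1), (1), (1), (1), (1,1), (1,1), (1,1,1,1), (1,1,1,2), (1,1,2,2), (1,2), (1,2,2)
    |P|=4: 3 collections, coeffs (), (1), (1,1)
    |P|=5: 1 collection, coeffs (1)


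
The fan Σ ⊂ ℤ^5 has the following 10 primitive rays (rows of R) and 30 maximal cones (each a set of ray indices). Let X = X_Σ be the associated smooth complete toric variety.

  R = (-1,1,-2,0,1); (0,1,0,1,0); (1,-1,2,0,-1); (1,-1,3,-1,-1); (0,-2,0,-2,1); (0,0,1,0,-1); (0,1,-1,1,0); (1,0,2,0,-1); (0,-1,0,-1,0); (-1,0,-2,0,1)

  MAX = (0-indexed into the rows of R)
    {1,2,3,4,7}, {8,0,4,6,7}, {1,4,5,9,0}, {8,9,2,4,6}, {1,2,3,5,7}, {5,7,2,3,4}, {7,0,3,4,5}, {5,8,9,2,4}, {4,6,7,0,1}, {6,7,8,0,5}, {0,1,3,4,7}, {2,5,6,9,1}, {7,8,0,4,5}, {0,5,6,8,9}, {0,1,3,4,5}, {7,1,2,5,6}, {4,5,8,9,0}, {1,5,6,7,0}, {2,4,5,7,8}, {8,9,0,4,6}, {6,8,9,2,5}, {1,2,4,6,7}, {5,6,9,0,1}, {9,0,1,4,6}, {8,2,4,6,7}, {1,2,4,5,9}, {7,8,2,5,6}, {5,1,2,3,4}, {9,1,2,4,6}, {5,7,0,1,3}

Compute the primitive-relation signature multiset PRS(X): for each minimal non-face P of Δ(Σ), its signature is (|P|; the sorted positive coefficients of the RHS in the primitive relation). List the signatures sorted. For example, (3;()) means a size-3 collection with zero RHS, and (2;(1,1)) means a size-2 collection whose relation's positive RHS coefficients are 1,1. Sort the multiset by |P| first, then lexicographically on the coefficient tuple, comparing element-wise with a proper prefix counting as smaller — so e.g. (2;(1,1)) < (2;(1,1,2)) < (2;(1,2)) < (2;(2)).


The 8 primitive collections of Σ (r=10, n=5):

  • {0,2}:  v_{0} + v_{2} = 0  so sig = (2;())
  • {1,8}:  v_{1} + v_{8} = 0  so sig = (2;())
  • {7,9}:  v_{7} + v_{9} = 0  so sig = (2;())
  • {3,6}:  v_{3} + v_{6} = v_{7}  so sig = (2;(1))
  • {3,8}:  v_{3} + v_{8} = v_{4} + v_{5} + v_{7}  so sig = (2;(1,1,1))
  • {3,9}:  v_{3} + v_{9} = v_{1} + v_{4} + v_{5}  so sig = (2;(1,1,1))
  • {4,5,6}:  v_{4} + v_{5} + v_{6} = v_{8}  so sig = (3;(1))
  • {1,4,5,7}:  v_{1} + v_{4} + v_{5} + v_{7} = v_{3}  so sig = (4;(1))

Hence PRS(X_Σ) =
    (2;())
    (2;())
    (2;())
    (2;(1))
    (2;(1,1,1))
    (2;(1,1,1))
    (3;(1))
    (4;(1))


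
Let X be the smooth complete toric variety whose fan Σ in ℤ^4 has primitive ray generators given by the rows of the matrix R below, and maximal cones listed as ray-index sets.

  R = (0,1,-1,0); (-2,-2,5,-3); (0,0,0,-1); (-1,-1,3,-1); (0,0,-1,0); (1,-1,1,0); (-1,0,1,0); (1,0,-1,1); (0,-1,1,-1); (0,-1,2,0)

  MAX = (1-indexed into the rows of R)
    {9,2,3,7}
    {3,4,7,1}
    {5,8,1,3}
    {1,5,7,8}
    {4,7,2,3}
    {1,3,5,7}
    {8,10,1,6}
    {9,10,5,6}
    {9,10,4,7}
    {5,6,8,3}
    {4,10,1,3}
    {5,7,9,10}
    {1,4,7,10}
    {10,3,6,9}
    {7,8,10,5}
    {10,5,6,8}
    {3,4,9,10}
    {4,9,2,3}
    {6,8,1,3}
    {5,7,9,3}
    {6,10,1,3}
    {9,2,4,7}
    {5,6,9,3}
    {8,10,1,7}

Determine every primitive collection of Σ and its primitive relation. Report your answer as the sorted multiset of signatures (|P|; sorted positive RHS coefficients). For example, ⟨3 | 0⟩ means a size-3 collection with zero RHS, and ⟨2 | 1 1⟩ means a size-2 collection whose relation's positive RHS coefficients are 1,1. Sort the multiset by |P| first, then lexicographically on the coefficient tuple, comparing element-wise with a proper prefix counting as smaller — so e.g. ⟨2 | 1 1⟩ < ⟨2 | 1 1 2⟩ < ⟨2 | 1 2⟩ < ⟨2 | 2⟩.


|primitive collections| = 18. Relations:

  • {1,9}:  v_{1} + v_{9} = v_{3} ; sig = ⟨2 | 1⟩
  • {4,8}:  v_{4} + v_{8} = v_{10} ; sig = ⟨2 | 1⟩
  • {6,7}:  v_{6} + v_{7} = v_{10} ; sig = ⟨2 | 1⟩
  • {2,8}:  v_{2} + v_{8} = v_{4} + v_{9} ; sig = ⟨2 | 1 1⟩
  • {4,5}:  v_{4} + v_{5} = v_{7} + v_{9} ; sig = ⟨2 | 1 1⟩
  • {8,9}:  v_{8} + v_{9} = v_{5} + v_{6} ; sig = ⟨2 | 1 1⟩
  • {2,6}:  v_{2} + v_{6} = v_{3} + v_{4} + v_{9} + v_{10} ; sig = ⟨2 | 1 1 1 1⟩
  • {1,2}:  v_{1} + v_{2} = 2·v_{3} + v_{4} + v_{7} ; sig = ⟨2 | 1 1 2⟩
  • {2,10}:  v_{2} + v_{10} = 2·v_{4} + v_{9} ; sig = ⟨2 | 1 2⟩
  • {4,6}:  v_{4} + v_{6} = v_{3} + 2·v_{10} ; sig = ⟨2 | 1 2⟩
  • {2,5}:  v_{2} + v_{5} = v_{3} + 2·v_{7} + 2·v_{9} ; sig = ⟨2 | 1 2 2⟩
  • {1,5,10}:  v_{1} + v_{5} + v_{10} = 0 ; sig = ⟨3 | 0⟩
  • {3,7,8}:  v_{3} + v_{7} + v_{8} = 0 ; sig = ⟨3 | 0⟩
  • {3,5,10}:  v_{3} + v_{5} + v_{10} = v_{9} ; sig = ⟨3 | 1⟩
  • {3,7,10}:  v_{3} + v_{7} + v_{10} = v_{4} ; sig = ⟨3 | 1⟩
  • {3,8,10}:  v_{3} + v_{8} + v_{10} = v_{6} ; sig = ⟨3 | 1⟩
  • {1,5,6}:  v_{1} + v_{5} + v_{6} = v_{3} + v_{8} ; sig = ⟨3 | 1 1⟩
  • {3,4,7,9}:  v_{3} + v_{4} + v_{7} + v_{9} = v_{2} ; sig = ⟨4 | 1⟩

Signatures (|P|; sorted positive RHS coefficients), sorted:
{ ⟨2 | 1⟩ ×3,  ⟨2 | 1 1⟩ ×3,  ⟨2 | 1 1 1 1⟩,  ⟨2 | 1 1 2⟩,  ⟨2 | 1 2⟩ ×2,  ⟨2 | 1 2 2⟩,  ⟨3 | 0⟩ ×2,  ⟨3 | 1⟩ ×3,  ⟨3 | 1 1⟩,  ⟨4 | 1⟩ }


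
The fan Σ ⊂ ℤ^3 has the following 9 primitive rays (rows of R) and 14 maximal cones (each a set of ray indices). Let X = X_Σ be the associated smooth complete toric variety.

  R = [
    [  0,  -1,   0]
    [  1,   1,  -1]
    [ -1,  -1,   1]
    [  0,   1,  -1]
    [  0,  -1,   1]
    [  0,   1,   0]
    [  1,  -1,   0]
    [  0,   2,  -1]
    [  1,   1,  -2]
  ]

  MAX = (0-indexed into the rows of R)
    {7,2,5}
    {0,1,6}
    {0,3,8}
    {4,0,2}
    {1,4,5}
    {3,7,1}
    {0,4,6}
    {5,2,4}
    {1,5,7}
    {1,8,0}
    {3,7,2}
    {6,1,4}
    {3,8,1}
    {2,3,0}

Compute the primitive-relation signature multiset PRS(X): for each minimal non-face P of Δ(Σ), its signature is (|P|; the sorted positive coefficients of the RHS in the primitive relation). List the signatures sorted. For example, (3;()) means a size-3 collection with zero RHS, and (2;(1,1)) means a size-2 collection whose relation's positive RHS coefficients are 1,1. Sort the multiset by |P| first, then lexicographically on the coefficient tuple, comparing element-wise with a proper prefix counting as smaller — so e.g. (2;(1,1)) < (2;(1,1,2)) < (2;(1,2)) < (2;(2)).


Σ has 17 primitive collections:

  P={0,5}:  v_{0} + v_{5} = 0  ⇒ sig = (2;())
  P={1,2}:  v_{1} + v_{2} = 0  ⇒ sig = (2;())
  P={3,4}:  v_{3} + v_{4} = 0  ⇒ sig = (2;())
  P={0,7}:  v_{0} + v_{7} = v_{3}  ⇒ sig = (2;(1))
  P={3,5}:  v_{3} + v_{5} = v_{7}  ⇒ sig = (2;(1))
  P={4,7}:  v_{4} + v_{7} = v_{5}  ⇒ sig = (2;(1))
  P={6,7}:  v_{6} + v_{7} = v_{1}  ⇒ sig = (2;(1))
  P={2,6}:  v_{2} + v_{6} = v_{0} + v_{4}  ⇒ sig = (2;(1,1))
  P={2,8}:  v_{2} + v_{8} = v_{0} + v_{3}  ⇒ sig = (2;(1,1))
  P={3,6}:  v_{3} + v_{6} = v_{0} + v_{1}  ⇒ sig = (2;(1,1))
  P={4,8}:  v_{4} + v_{8} = v_{0} + v_{1}  ⇒ sig = (2;(1,1))
  P={5,6}:  v_{5} + v_{6} = v_{1} + v_{4}  ⇒ sig = (2;(1,1))
  P={5,8}:  v_{5} + v_{8} = v_{1} + v_{3}  ⇒ sig = (2;(1,1))
  P={7,8}:  v_{7} + v_{8} = v_{1} + 2·v_{3}  ⇒ sig = (2;(1,2))
  P={6,8}:  v_{6} + v_{8} = 2·v_{0} + 2·v_{1}  ⇒ sig = (2;(2,2))
  P={0,1,3}:  v_{0} + v_{1} + v_{3} = v_{8}  ⇒ sig = (3;(1))
  P={0,1,4}:  v_{0} + v_{1} + v_{4} = v_{6}  ⇒ sig = (3;(1))

so the primitive-relation signature multiset is
[(2;()), (2;()), (2;()), (2;(1)), (2;(1)), (2;(1)), (2;(1)), (2;(1,1)), (2;(1,1)), (2;(1,1)), (2;(1,1)), (2;(1,1)), (2;(1,1)), (2;(1,2)), (2;(2,2)), (3;(1)), (3;(1))]


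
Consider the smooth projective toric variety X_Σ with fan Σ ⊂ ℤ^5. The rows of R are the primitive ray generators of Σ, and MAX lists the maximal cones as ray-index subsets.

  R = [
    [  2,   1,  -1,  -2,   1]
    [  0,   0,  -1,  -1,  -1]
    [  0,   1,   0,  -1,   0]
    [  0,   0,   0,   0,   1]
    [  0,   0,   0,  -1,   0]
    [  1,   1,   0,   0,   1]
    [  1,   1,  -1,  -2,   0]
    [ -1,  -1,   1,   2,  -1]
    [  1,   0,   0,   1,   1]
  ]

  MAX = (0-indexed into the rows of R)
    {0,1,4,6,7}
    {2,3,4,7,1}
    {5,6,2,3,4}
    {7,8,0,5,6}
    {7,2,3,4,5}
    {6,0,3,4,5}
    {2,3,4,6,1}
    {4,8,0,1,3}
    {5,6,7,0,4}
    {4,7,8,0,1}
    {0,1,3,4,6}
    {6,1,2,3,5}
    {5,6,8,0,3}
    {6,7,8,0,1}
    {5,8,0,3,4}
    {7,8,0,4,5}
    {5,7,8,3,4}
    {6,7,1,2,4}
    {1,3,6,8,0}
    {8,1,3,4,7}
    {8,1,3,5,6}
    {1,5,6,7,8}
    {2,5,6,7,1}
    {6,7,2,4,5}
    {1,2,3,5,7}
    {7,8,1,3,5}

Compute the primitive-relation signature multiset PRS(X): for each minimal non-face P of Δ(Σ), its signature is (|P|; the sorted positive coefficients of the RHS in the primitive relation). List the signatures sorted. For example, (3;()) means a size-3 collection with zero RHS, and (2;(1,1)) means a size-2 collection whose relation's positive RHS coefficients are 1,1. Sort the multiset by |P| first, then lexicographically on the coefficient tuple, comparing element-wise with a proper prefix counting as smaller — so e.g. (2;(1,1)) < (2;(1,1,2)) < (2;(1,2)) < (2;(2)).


7 minimal non-faces of Δ(Σ) (on 9 rays):

  P={2,8}:  v_{2} + v_{8} = v_{5}  ⟹  sig = (2;(1))
  P={0,2}:  v_{0} + v_{2} = v_{4} + v_{5} + v_{6}  ⟹  sig = (2;(1,1,1))
  P={3,6,7}:  v_{3} + v_{6} + v_{7} = 0  ⟹  sig = (3;())
  P={1,4,5}:  v_{1} + v_{4} + v_{5} = v_{6}  ⟹  sig = (3;(1))
  P={4,6,8}:  v_{4} + v_{6} + v_{8} = v_{0}  ⟹  sig = (3;(1))
  P={0,3,7}:  v_{0} + v_{3} + v_{7} = v_{4} + v_{8}  ⟹  sig = (3;(1,1))
  P={0,1,5}:  v_{0} + v_{1} + v_{5} = 2·v_{6} + v_{8}  ⟹  sig = (3;(1,2))

so the primitive-relation signature multiset is
{ (2;(1)),  (2;(1,1,1)),  (3;()),  (3;(1)) ×2,  (3;(1,1)),  (3;(1,2)) }


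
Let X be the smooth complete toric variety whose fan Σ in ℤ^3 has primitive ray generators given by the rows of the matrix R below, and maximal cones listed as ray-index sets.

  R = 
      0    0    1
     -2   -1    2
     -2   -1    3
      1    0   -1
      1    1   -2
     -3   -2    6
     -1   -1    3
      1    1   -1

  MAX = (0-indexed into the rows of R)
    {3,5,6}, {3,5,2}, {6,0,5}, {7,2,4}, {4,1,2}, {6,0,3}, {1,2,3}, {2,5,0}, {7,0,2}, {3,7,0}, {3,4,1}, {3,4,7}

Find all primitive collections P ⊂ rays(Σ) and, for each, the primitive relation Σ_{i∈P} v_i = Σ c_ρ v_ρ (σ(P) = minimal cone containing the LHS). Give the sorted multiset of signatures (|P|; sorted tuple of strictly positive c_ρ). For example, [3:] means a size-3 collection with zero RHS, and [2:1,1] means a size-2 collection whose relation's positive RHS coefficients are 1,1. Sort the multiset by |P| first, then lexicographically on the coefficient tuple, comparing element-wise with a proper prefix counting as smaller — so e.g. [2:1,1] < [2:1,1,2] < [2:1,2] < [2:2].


The 14 primitive collections of Σ (r=8, n=3):

  {0,1}:  v_{0} + v_{1} = v_{2}  so sig = [2:1]
  {0,4}:  v_{0} + v_{4} = v_{7}  so sig = [2:1]
  {2,6}:  v_{2} + v_{6} = v_{5}  so sig = [2:1]
  {4,6}:  v_{4} + v_{6} = v_{0}  so sig = [2:1]
  {1,7}:  v_{1} + v_{7} = v_{2} + v_{4}  so sig = [2:1,1]
  {4,5}:  v_{4} + v_{5} = v_{0} + v_{2}  so sig = [2:1,1]
  {1,6}:  v_{1} + v_{6} = 2·v_{2} + v_{3}  so sig = [2:1,2]
  {5,7}:  v_{5} + v_{7} = 2·v_{0} + v_{2}  so sig = [2:1,2]
  {1,5}:  v_{1} + v_{5} = 3·v_{2} + v_{3}  so sig = [2:1,3]
  {6,7}:  v_{6} + v_{7} = 2·v_{0}  so sig = [2:2]
  {2,3,4}:  v_{2} + v_{3} + v_{4} = 0  so sig = [3:]
  {0,2,3}:  v_{0} + v_{2} + v_{3} = v_{6}  so sig = [3:1]
  {2,3,7}:  v_{2} + v_{3} + v_{7} = v_{0}  so sig = [3:1]
  {0,3,5}:  v_{0} + v_{3} + v_{5} = 2·v_{6}  so sig = [3:2]

Signatures (|P|; sorted positive RHS coefficients), sorted:
{ [2:1] ×4,  [2:1,1] ×2,  [2:1,2] ×2,  [2:1,3],  [2:2],  [3:],  [3:1] ×2,  [3:2] }


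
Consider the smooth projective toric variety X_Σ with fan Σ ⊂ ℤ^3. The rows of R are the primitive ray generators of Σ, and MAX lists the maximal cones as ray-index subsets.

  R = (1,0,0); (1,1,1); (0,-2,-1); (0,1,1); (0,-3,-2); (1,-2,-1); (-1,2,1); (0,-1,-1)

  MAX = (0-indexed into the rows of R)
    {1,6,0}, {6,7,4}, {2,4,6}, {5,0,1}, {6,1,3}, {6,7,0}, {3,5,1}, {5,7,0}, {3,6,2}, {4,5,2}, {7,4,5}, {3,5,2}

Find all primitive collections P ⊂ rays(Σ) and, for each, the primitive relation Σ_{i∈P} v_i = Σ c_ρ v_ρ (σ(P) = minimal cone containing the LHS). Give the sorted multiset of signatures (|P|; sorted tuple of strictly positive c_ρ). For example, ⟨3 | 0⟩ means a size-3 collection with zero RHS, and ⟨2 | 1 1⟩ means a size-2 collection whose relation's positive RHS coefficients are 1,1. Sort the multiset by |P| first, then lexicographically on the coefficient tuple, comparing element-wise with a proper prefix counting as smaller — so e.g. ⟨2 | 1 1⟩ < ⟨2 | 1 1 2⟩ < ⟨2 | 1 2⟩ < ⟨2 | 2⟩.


10 minimal non-faces of Δ(Σ) (on 8 rays):

  P = {3,7}:  v_{3} + v_{7} = 0  →  sig = ⟨2 | 0⟩
  P = {5,6}:  v_{5} + v_{6} = 0  →  sig = ⟨2 | 0⟩
  P = {0,2}:  v_{0} + v_{2} = v_{5}  →  sig = ⟨2 | 1⟩
  P = {0,3}:  v_{0} + v_{3} = v_{1}  →  sig = ⟨2 | 1⟩
  P = {1,4}:  v_{1} + v_{4} = v_{5}  →  sig = ⟨2 | 1⟩
  P = {1,7}:  v_{1} + v_{7} = v_{0}  →  sig = ⟨2 | 1⟩
  P = {2,7}:  v_{2} + v_{7} = v_{4}  →  sig = ⟨2 | 1⟩
  P = {3,4}:  v_{3} + v_{4} = v_{2}  →  sig = ⟨2 | 1⟩
  P = {0,4}:  v_{0} + v_{4} = v_{5} + v_{7}  →  sig = ⟨2 | 1 1⟩
  P = {1,2}:  v_{1} + v_{2} = v_{3} + v_{5}  →  sig = ⟨2 | 1 1⟩

Hence PRS(X_Σ) =
    |P|=2: 10 collections, coeffs (), (), (1), (1), (1), (1), (1), (1), (1,1), (1,1)


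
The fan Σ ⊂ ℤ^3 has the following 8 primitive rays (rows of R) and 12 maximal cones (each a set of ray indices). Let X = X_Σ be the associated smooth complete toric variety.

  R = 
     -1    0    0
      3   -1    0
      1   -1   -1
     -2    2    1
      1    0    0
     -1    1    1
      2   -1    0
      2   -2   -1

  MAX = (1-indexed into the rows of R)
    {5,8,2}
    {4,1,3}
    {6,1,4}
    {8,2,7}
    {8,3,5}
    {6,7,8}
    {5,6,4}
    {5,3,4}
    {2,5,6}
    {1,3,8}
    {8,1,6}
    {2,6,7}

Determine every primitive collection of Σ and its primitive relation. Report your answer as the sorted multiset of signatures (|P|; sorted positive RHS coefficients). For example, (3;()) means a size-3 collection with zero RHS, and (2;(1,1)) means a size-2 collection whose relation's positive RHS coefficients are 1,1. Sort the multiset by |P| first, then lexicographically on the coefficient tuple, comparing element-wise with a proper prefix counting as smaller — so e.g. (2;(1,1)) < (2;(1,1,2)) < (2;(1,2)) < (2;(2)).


|primitive collections| = 12. Relations:

  P={1,5}:  v_{1} + v_{5} = 0  ⇒ sig = (2;())
  P={3,6}:  v_{3} + v_{6} = 0  ⇒ sig = (2;())
  P={4,8}:  v_{4} + v_{8} = 0  ⇒ sig = (2;())
  P={1,2}:  v_{1} + v_{2} = v_{7}  ⇒ sig = (2;(1))
  P={5,7}:  v_{5} + v_{7} = v_{2}  ⇒ sig = (2;(1))
  P={1,7}:  v_{1} + v_{7} = v_{6} + v_{8}  ⇒ sig = (2;(1,1))
  P={3,7}:  v_{3} + v_{7} = v_{5} + v_{8}  ⇒ sig = (2;(1,1))
  P={4,7}:  v_{4} + v_{7} = v_{5} + v_{6}  ⇒ sig = (2;(1,1))
  P={2,3}:  v_{2} + v_{3} = 2·v_{5} + v_{8}  ⇒ sig = (2;(1,2))
  P={2,4}:  v_{2} + v_{4} = 2·v_{5} + v_{6}  ⇒ sig = (2;(1,2))
  P={5,6,8}:  v_{5} + v_{6} + v_{8} = v_{7}  ⇒ sig = (3;(1))
  P={2,6,8}:  v_{2} + v_{6} + v_{8} = 2·v_{7}  ⇒ sig = (3;(2))

Hence PRS(X_Σ) =
[(2;()), (2;()), (2;()), (2;(1)), (2;(1)), (2;(1,1)), (2;(1,1)), (2;(1,1)), (2;(1,2)), (2;(1,2)), (3;(1)), (3;(2))]


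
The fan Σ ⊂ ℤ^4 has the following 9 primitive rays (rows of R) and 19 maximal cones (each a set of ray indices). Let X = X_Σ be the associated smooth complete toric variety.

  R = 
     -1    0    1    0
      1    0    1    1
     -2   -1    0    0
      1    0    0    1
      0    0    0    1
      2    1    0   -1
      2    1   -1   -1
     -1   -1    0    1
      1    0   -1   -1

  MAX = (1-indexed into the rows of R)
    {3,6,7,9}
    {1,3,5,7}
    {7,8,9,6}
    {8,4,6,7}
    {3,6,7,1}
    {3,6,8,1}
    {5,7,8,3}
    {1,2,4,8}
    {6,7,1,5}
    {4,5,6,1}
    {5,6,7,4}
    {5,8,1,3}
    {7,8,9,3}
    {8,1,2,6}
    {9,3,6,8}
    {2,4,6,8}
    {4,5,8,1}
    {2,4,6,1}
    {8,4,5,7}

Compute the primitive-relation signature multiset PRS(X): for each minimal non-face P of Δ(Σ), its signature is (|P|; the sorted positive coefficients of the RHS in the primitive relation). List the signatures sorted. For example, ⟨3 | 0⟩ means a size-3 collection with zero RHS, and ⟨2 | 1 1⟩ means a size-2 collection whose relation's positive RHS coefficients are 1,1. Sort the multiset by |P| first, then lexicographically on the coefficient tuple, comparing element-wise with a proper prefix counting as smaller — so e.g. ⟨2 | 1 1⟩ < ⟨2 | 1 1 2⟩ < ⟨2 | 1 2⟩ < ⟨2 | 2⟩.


14 minimal non-faces of Δ(Σ) (on 9 rays):

  P={3,4}:  v_{3} + v_{4} = v_{8}  ⇒ sig = ⟨2 | 1⟩
  P={1,9}:  v_{1} + v_{9} = v_{3} + v_{6}  ⇒ sig = ⟨2 | 1 1⟩
  P={2,7}:  v_{2} + v_{7} = v_{4} + v_{6}  ⇒ sig = ⟨2 | 1 1⟩
  P={5,9}:  v_{5} + v_{9} = v_{7} + v_{8}  ⇒ sig = ⟨2 | 1 1⟩
  P={2,3}:  v_{2} + v_{3} = v_{1} + v_{6} + 2·v_{8}  ⇒ sig = ⟨2 | 1 1 2⟩
  P={4,9}:  v_{4} + v_{9} = v_{6} + v_{7} + 2·v_{8}  ⇒ sig = ⟨2 | 1 1 2⟩
  P={2,5}:  v_{2} + v_{5} = v_{1} + 2·v_{4}  ⇒ sig = ⟨2 | 1 2⟩
  P={2,9}:  v_{2} + v_{9} = 2·v_{6} + 2·v_{8}  ⇒ sig = ⟨2 | 2 2⟩
  P={1,7,8}:  v_{1} + v_{7} + v_{8} = 0  ⇒ sig = ⟨3 | 0⟩
  P={3,5,6}:  v_{3} + v_{5} + v_{6} = 0  ⇒ sig = ⟨3 | 0⟩
  P={5,6,8}:  v_{5} + v_{6} + v_{8} = v_{4}  ⇒ sig = ⟨3 | 1⟩
  P={1,4,7}:  v_{1} + v_{4} + v_{7} = v_{5} + v_{6}  ⇒ sig = ⟨3 | 1 1⟩
  P={1,4,6,8}:  v_{1} + v_{4} + v_{6} + v_{8} = v_{2}  ⇒ sig = ⟨4 | 1⟩
  P={3,6,7,8}:  v_{3} + v_{6} + v_{7} + v_{8} = v_{9}  ⇒ sig = ⟨4 | 1⟩

so the primitive-relation signature multiset is
    ⟨2 | 1⟩
    ⟨2 | 1 1⟩
    ⟨2 | 1 1⟩
    ⟨2 | 1 1⟩
    ⟨2 | 1 1 2⟩
    ⟨2 | 1 1 2⟩
    ⟨2 | 1 2⟩
    ⟨2 | 2 2⟩
    ⟨3 | 0⟩
    ⟨3 | 0⟩
    ⟨3 | 1⟩
    ⟨3 | 1 1⟩
    ⟨4 | 1⟩
    ⟨4 | 1⟩


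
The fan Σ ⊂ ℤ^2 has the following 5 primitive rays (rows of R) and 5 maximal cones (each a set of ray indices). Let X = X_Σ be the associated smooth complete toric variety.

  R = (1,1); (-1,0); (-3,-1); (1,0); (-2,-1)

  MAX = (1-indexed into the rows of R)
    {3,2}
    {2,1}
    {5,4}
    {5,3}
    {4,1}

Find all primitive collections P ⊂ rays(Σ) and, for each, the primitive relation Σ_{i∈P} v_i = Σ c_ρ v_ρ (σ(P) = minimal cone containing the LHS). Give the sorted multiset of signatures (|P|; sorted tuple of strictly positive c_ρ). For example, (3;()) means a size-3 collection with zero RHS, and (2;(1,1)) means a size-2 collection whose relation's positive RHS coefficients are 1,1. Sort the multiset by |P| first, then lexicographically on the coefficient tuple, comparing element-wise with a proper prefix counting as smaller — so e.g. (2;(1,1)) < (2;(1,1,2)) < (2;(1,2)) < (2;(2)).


Δ(Σ) — 5 vertices, 5 min non-faces:

  • {2,4}:  v_{2} + v_{4} = 0  →  sig = (2;())
  • {1,5}:  v_{1} + v_{5} = v_{2}  →  sig = (2;(1))
  • {2,5}:  v_{2} + v_{5} = v_{3}  →  sig = (2;(1))
  • {3,4}:  v_{3} + v_{4} = v_{5}  →  sig = (2;(1))
  • {1,3}:  v_{1} + v_{3} = 2·v_{2}  →  sig = (2;(2))

Signatures (|P|; sorted positive RHS coefficients), sorted:
    (2;())
    (2;(1))
    (2;(1))
    (2;(1))
    (2;(2))


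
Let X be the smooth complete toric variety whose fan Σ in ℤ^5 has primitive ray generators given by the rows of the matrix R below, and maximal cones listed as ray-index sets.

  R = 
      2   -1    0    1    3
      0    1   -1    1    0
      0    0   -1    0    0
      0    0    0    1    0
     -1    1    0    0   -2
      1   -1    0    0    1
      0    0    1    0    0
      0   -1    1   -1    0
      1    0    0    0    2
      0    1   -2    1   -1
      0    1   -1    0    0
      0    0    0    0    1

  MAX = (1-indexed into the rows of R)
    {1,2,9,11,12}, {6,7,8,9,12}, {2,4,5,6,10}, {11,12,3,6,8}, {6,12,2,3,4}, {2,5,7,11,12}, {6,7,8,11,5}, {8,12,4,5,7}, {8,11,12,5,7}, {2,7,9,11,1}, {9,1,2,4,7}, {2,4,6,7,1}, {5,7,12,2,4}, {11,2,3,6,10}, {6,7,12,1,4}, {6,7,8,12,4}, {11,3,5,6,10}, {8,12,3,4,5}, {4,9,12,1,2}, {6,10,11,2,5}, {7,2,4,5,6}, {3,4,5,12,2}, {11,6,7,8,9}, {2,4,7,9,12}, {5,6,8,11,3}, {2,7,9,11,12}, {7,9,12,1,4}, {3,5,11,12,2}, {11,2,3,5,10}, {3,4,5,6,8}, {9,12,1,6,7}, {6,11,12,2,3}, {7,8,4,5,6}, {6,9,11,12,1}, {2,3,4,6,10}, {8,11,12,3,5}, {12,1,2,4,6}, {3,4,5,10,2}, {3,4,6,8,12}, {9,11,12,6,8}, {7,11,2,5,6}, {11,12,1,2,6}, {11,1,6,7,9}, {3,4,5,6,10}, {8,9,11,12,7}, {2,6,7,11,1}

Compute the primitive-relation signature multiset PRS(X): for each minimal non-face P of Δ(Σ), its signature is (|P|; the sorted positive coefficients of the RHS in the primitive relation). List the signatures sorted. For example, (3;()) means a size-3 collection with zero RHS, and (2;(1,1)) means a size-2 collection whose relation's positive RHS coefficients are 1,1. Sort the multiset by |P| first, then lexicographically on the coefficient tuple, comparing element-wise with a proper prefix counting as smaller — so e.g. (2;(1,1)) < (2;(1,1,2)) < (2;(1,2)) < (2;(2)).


Σ has 22 primitive collections:

  {2,8}:  v_{2} + v_{8} = 0  ⇒ sig = (2;())
  {3,7}:  v_{3} + v_{7} = 0  ⇒ sig = (2;())
  {4,11}:  v_{4} + v_{11} = v_{2}  ⇒ sig = (2;(1))
  {5,9}:  v_{5} + v_{9} = v_{7} + v_{11}  ⇒ sig = (2;(1,1))
  {10,12}:  v_{10} + v_{12} = v_{2} + v_{3}  ⇒ sig = (2;(1,1))
  {1,5}:  v_{1} + v_{5} = v_{2} + v_{6} + v_{7}  ⇒ sig = (2;(1,1,1))
  {3,9}:  v_{3} + v_{9} = v_{6} + v_{11} + v_{12}  ⇒ sig = (2;(1,1,1))
  {7,10}:  v_{7} + v_{10} = v_{2} + v_{5} + v_{6}  ⇒ sig = (2;(1,1,1))
  {8,10}:  v_{8} + v_{10} = v_{3} + v_{5} + v_{6}  ⇒ sig = (2;(1,1,1))
  {9,10}:  v_{9} + v_{10} = v_{2} + v_{6} + v_{11}  ⇒ sig = (2;(1,1,1))
  {1,3}:  v_{1} + v_{3} = v_{2} + 2·v_{6} + v_{12}  ⇒ sig = (2;(1,1,2))
  {1,8}:  v_{1} + v_{8} = 2·v_{6} + v_{7} + v_{12}  ⇒ sig = (2;(1,1,2))
  {1,10}:  v_{1} + v_{10} = 2·v_{2} + 2·v_{6}  ⇒ sig = (2;(2,2))
  {5,6,12}:  v_{5} + v_{6} + v_{12} = 0  ⇒ sig = (3;())
  {4,6,9}:  v_{4} + v_{6} + v_{9} = v_{1}  ⇒ sig = (3;(1))
  {2,6,9}:  v_{2} + v_{6} + v_{9} = v_{1} + v_{11}  ⇒ sig = (3;(1,1))
  {4,8,9}:  v_{4} + v_{8} + v_{9} = v_{6} + v_{7} + v_{12}  ⇒ sig = (3;(1,1,1))
  {2,3,5,6}:  v_{2} + v_{3} + v_{5} + v_{6} = v_{10}  ⇒ sig = (4;(1))
  {6,7,11,12}:  v_{6} + v_{7} + v_{11} + v_{12} = v_{9}  ⇒ sig = (4;(1))
  {2,6,7,12}:  v_{2} + v_{6} + v_{7} + v_{12} = v_{4} + v_{9}  ⇒ sig = (4;(1,1))
  {1,7,11,12}:  v_{1} + v_{7} + v_{11} + v_{12} = v_{4} + 2·v_{9}  ⇒ sig = (4;(1,2))
  {1,2,7,12}:  v_{1} + v_{2} + v_{7} + v_{12} = 2·v_{4} + 2·v_{9}  ⇒ sig = (4;(2,2))

Sorted signature multiset PRS(X):
{ (2;()) ×2,  (2;(1)),  (2;(1,1)) ×2,  (2;(1,1,1)) ×5,  (2;(1,1,2)) ×2,  (2;(2,2)),  (3;()),  (3;(1)),  (3;(1,1)),  (3;(1,1,1)),  (4;(1)) ×2,  (4;(1,1)),  (4;(1,2)),  (4;(2,2)) }


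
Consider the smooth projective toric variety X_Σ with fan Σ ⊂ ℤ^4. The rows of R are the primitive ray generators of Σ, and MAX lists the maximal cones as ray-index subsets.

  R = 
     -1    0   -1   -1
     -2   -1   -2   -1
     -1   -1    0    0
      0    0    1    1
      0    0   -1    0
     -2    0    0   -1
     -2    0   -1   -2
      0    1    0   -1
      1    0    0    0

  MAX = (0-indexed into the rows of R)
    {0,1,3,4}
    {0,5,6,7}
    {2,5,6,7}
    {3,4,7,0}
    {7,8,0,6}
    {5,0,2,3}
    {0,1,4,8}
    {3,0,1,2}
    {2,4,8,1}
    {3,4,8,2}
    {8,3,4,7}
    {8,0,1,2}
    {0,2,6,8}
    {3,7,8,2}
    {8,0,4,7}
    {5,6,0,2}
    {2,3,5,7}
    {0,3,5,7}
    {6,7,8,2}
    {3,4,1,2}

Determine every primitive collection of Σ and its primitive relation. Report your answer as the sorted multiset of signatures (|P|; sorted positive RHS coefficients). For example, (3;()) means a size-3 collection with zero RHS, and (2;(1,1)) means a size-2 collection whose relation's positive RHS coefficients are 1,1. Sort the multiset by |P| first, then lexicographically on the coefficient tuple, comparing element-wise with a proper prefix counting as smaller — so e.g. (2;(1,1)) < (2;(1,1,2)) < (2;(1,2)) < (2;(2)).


12 minimal non-faces of Δ(Σ) (on 9 rays):

  P = {3,6}:  v_{3} + v_{6} = v_{5}  so sig = (2;(1))
  P = {5,8}:  v_{5} + v_{8} = v_{2} + v_{7}  so sig = (2;(1,1))
  P = {1,5}:  v_{1} + v_{5} = 3·v_{0} + v_{2} + v_{3}  so sig = (2;(1,1,3))
  P = {4,5}:  v_{4} + v_{5} = 2·v_{0} + v_{3}  so sig = (2;(1,2))
  P = {1,6}:  v_{1} + v_{6} = 3·v_{0} + v_{2}  so sig = (2;(1,3))
  P = {1,7}:  v_{1} + v_{7} = 2·v_{0}  so sig = (2;(2))
  P = {4,6}:  v_{4} + v_{6} = 2·v_{0}  so sig = (2;(2))
  P = {0,3,8}:  v_{0} + v_{3} + v_{8} = 0  so sig = (3;())
  P = {0,2,4}:  v_{0} + v_{2} + v_{4} = v_{1}  so sig = (3;(1))
  P = {0,2,7}:  v_{0} + v_{2} + v_{7} = v_{6}  so sig = (3;(1))
  P = {2,4,7}:  v_{2} + v_{4} + v_{7} = v_{0}  so sig = (3;(1))
  P = {1,3,8}:  v_{1} + v_{3} + v_{8} = v_{2} + v_{4}  so sig = (3;(1,1))

so the primitive-relation signature multiset is
    |P|=2: 7 collections, coeffs (1), (1,1), (1,1,3), (1,2), (1,3), (2), (2)
    |P|=3: 5 collections, coeffs (), (1), (1), (1), (1,1)
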